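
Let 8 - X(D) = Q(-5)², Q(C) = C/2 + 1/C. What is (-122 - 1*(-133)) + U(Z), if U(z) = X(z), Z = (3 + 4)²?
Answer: 1171/100 ≈ 11.710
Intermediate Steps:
Z = 49 (Z = 7² = 49)
Q(C) = 1/C + C/2 (Q(C) = C*(½) + 1/C = C/2 + 1/C = 1/C + C/2)
X(D) = 71/100 (X(D) = 8 - (1/(-5) + (½)*(-5))² = 8 - (-⅕ - 5/2)² = 8 - (-27/10)² = 8 - 1*729/100 = 8 - 729/100 = 71/100)
U(z) = 71/100
(-122 - 1*(-133)) + U(Z) = (-122 - 1*(-133)) + 71/100 = (-122 + 133) + 71/100 = 11 + 71/100 = 1171/100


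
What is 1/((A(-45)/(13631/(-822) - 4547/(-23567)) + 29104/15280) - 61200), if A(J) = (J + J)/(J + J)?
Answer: -303216456565/18556288102072553 ≈ -1.6340e-5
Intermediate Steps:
A(J) = 1 (A(J) = (2*J)/((2*J)) = (2*J)*(1/(2*J)) = 1)
1/((A(-45)/(13631/(-822) - 4547/(-23567)) + 29104/15280) - 61200) = 1/((1/(13631/(-822) - 4547/(-23567)) + 29104/15280) - 61200) = 1/((1/(13631*(-1/822) - 4547*(-1/23567)) + 29104*(1/15280)) - 61200) = 1/((1/(-13631/822 + 4547/23567) + 1819/955) - 61200) = 1/((1/(-317504143/19372074) + 1819/955) - 61200) = 1/((1*(-19372074/317504143) + 1819/955) - 61200) = 1/((-19372074/317504143 + 1819/955) - 61200) = 1/(559039705447/303216456565 - 61200) = 1/(-18556288102072553/303216456565) = -303216456565/18556288102072553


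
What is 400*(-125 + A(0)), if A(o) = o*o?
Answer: -50000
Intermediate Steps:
A(o) = o²
400*(-125 + A(0)) = 400*(-125 + 0²) = 400*(-125 + 0) = 400*(-125) = -50000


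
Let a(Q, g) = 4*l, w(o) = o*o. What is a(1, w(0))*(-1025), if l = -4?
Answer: 16400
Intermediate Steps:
w(o) = o**2
a(Q, g) = -16 (a(Q, g) = 4*(-4) = -16)
a(1, w(0))*(-1025) = -16*(-1025) = 16400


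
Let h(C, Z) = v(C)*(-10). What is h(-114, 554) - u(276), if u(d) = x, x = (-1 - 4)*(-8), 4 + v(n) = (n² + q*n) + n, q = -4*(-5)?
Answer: -106020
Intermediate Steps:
q = 20
v(n) = -4 + n² + 21*n (v(n) = -4 + ((n² + 20*n) + n) = -4 + (n² + 21*n) = -4 + n² + 21*n)
h(C, Z) = 40 - 210*C - 10*C² (h(C, Z) = (-4 + C² + 21*C)*(-10) = 40 - 210*C - 10*C²)
x = 40 (x = -5*(-8) = 40)
u(d) = 40
h(-114, 554) - u(276) = (40 - 210*(-114) - 10*(-114)²) - 1*40 = (40 + 23940 - 10*12996) - 40 = (40 + 23940 - 129960) - 40 = -105980 - 40 = -106020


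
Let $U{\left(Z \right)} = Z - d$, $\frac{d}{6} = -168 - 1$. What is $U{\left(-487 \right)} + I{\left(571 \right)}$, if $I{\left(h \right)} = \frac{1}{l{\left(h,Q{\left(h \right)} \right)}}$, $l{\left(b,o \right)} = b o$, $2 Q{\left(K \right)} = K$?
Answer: $\frac{171823609}{326041} \approx 527.0$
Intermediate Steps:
$Q{\left(K \right)} = \frac{K}{2}$
$d = -1014$ ($d = 6 \left(-168 - 1\right) = 6 \left(-169\right) = -1014$)
$I{\left(h \right)} = \frac{2}{h^{2}}$ ($I{\left(h \right)} = \frac{1}{h \frac{h}{2}} = \frac{1}{\frac{1}{2} h^{2}} = \frac{2}{h^{2}}$)
$U{\left(Z \right)} = 1014 + Z$ ($U{\left(Z \right)} = Z - -1014 = Z + 1014 = 1014 + Z$)
$U{\left(-487 \right)} + I{\left(571 \right)} = \left(1014 - 487\right) + \frac{2}{326041} = 527 + 2 \cdot \frac{1}{326041} = 527 + \frac{2}{326041} = \frac{171823609}{326041}$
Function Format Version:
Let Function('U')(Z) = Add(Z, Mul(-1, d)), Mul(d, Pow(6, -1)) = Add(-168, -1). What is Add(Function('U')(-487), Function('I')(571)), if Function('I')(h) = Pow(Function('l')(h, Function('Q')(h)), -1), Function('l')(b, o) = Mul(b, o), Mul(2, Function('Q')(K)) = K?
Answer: Rational(171823609, 326041) ≈ 527.00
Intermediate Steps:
Function('Q')(K) = Mul(Rational(1, 2), K)
d = -1014 (d = Mul(6, Add(-168, -1)) = Mul(6, -169) = -1014)
Function('I')(h) = Mul(2, Pow(h, -2)) (Function('I')(h) = Pow(Mul(h, Mul(Rational(1, 2), h)), -1) = Pow(Mul(Rational(1, 2), Pow(h, 2)), -1) = Mul(2, Pow(h, -2)))
Function('U')(Z) = Add(1014, Z) (Function('U')(Z) = Add(Z, Mul(-1, -1014)) = Add(Z, 1014) = Add(1014, Z))
Add(Function('U')(-487), Function('I')(571)) = Add(Add(1014, -487), Mul(2, Pow(571, -2))) = Add(527, Mul(2, Rational(1, 326041))) = Add(527, Rational(2, 326041)) = Rational(171823609, 326041)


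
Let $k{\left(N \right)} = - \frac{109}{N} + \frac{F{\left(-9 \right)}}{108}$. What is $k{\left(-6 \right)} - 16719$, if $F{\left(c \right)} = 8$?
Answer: $- \frac{901841}{54} \approx -16701.0$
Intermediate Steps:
$k{\left(N \right)} = \frac{2}{27} - \frac{109}{N}$ ($k{\left(N \right)} = - \frac{109}{N} + \frac{8}{108} = - \frac{109}{N} + 8 \cdot \frac{1}{108} = - \frac{109}{N} + \frac{2}{27} = \frac{2}{27} - \frac{109}{N}$)
$k{\left(-6 \right)} - 16719 = \left(\frac{2}{27} - \frac{109}{-6}\right) - 16719 = \left(\frac{2}{27} - - \frac{109}{6}\right) - 16719 = \left(\frac{2}{27} + \frac{109}{6}\right) - 16719 = \frac{985}{54} - 16719 = - \frac{901841}{54}$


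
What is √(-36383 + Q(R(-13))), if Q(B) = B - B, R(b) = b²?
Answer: I*√36383 ≈ 190.74*I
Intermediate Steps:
Q(B) = 0
√(-36383 + Q(R(-13))) = √(-36383 + 0) = √(-36383) = I*√36383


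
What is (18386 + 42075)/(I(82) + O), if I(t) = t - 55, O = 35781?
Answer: 60461/35808 ≈ 1.6885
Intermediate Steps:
I(t) = -55 + t
(18386 + 42075)/(I(82) + O) = (18386 + 42075)/((-55 + 82) + 35781) = 60461/(27 + 35781) = 60461/35808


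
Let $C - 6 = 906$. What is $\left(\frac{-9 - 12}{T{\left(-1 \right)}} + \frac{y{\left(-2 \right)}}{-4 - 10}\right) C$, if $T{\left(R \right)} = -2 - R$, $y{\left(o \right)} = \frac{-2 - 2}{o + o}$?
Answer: $\frac{133608}{7} \approx 19087.0$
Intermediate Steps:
$C = 912$ ($C = 6 + 906 = 912$)
$y{\left(o \right)} = - \frac{2}{o}$ ($y{\left(o \right)} = - \frac{4}{2 o} = - 4 \frac{1}{2 o} = - \frac{2}{o}$)
$\left(\frac{-9 - 12}{T{\left(-1 \right)}} + \frac{y{\left(-2 \right)}}{-4 - 10}\right) C = \left(\frac{-9 - 12}{-2 - -1} + \frac{\left(-2\right) \frac{1}{-2}}{-4 - 10}\right) 912 = \left(\frac{-9 - 12}{-2 + 1} + \frac{\left(-2\right) \left(- \frac{1}{2}\right)}{-4 - 10}\right) 912 = \left(- \frac{21}{-1} + 1 \frac{1}{-14}\right) 912 = \left(\left(-21\right) \left(-1\right) + 1 \left(- \frac{1}{14}\right)\right) 912 = \left(21 - \frac{1}{14}\right) 912 = \frac{293}{14} \cdot 912 = \frac{133608}{7}$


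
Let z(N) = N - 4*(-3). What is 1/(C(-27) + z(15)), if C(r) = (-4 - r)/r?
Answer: 27/706 ≈ 0.038244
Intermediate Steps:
C(r) = (-4 - r)/r
z(N) = 12 + N (z(N) = N + 12 = 12 + N)
1/(C(-27) + z(15)) = 1/((-4 - 1*(-27))/(-27) + (12 + 15)) = 1/(-(-4 + 27)/27 + 27) = 1/(-1/27*23 + 27) = 1/(-23/27 + 27) = 1/(706/27) = 27/706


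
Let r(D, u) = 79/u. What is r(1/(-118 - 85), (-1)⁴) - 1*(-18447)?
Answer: 18526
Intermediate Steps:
r(1/(-118 - 85), (-1)⁴) - 1*(-18447) = 79/((-1)⁴) - 1*(-18447) = 79/1 + 18447 = 79*1 + 18447 = 79 + 18447 = 18526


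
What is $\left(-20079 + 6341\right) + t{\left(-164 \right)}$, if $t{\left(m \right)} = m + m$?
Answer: $-14066$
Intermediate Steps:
$t{\left(m \right)} = 2 m$
$\left(-20079 + 6341\right) + t{\left(-164 \right)} = \left(-20079 + 6341\right) + 2 \left(-164\right) = -13738 - 328 = -14066$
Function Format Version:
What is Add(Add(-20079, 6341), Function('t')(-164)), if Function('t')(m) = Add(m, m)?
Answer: -14066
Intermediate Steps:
Function('t')(m) = Mul(2, m)
Add(Add(-20079, 6341), Function('t')(-164)) = Add(Add(-20079, 6341), Mul(2, -164)) = Add(-13738, -328) = -14066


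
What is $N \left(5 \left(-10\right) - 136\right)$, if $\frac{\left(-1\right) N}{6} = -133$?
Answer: $-148428$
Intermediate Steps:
$N = 798$ ($N = \left(-6\right) \left(-133\right) = 798$)
$N \left(5 \left(-10\right) - 136\right) = 798 \left(5 \left(-10\right) - 136\right) = 798 \left(-50 - 136\right) = 798 \left(-186\right) = -148428$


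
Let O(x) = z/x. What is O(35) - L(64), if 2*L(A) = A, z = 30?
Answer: -218/7 ≈ -31.143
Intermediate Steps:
L(A) = A/2
O(x) = 30/x
O(35) - L(64) = 30/35 - 64/2 = 30*(1/35) - 1*32 = 6/7 - 32 = -218/7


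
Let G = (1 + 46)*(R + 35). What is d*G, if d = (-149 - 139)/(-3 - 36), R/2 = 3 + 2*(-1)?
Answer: 166944/13 ≈ 12842.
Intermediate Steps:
R = 2 (R = 2*(3 + 2*(-1)) = 2*(3 - 2) = 2*1 = 2)
G = 1739 (G = (1 + 46)*(2 + 35) = 47*37 = 1739)
d = 96/13 (d = -288/(-39) = -288*(-1/39) = 96/13 ≈ 7.3846)
d*G = (96/13)*1739 = 166944/13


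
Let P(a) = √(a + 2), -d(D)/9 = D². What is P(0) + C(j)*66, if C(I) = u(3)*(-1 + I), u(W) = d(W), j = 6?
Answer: -26730 + √2 ≈ -26729.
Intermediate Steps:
d(D) = -9*D²
u(W) = -9*W²
C(I) = 81 - 81*I (C(I) = (-9*3²)*(-1 + I) = (-9*9)*(-1 + I) = -81*(-1 + I) = 81 - 81*I)
P(a) = √(2 + a)
P(0) + C(j)*66 = √(2 + 0) + (81 - 81*6)*66 = √2 + (81 - 486)*66 = √2 - 405*66 = √2 - 26730 = -26730 + √2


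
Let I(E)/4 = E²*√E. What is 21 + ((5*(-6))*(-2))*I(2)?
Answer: 21 + 960*√2 ≈ 1378.6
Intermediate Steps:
I(E) = 4*E^(5/2) (I(E) = 4*(E²*√E) = 4*E^(5/2))
21 + ((5*(-6))*(-2))*I(2) = 21 + ((5*(-6))*(-2))*(4*2^(5/2)) = 21 + (-30*(-2))*(4*(4*√2)) = 21 + 60*(16*√2) = 21 + 960*√2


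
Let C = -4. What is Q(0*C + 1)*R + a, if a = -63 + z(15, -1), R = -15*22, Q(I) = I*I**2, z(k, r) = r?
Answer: -394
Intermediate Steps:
Q(I) = I**3
R = -330
a = -64 (a = -63 - 1 = -64)
Q(0*C + 1)*R + a = (0*(-4) + 1)**3*(-330) - 64 = (0 + 1)**3*(-330) - 64 = 1**3*(-330) - 64 = 1*(-330) - 64 = -330 - 64 = -394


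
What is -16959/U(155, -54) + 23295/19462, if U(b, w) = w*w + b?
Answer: -6986949/1615346 ≈ -4.3254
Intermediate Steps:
U(b, w) = b + w² (U(b, w) = w² + b = b + w²)
-16959/U(155, -54) + 23295/19462 = -16959/(155 + (-54)²) + 23295/19462 = -16959/(155 + 2916) + 23295*(1/19462) = -16959/3071 + 23295/19462 = -6986949/1615346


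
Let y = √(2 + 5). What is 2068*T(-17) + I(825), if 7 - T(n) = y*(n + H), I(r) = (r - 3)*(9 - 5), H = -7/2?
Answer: 17764 + 42394*√7 ≈ 1.2993e+5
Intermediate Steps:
H = -7/2 (H = -7*½ = -7/2 ≈ -3.5000)
y = √7 ≈ 2.6458
I(r) = -12 + 4*r (I(r) = (-3 + r)*4 = -12 + 4*r)
T(n) = 7 - √7*(-7/2 + n) (T(n) = 7 - √7*(n - 7/2) = 7 - √7*(-7/2 + n))
2068*T(-17) + I(825) = 2068*(7 + 7*√7/2 - 1*(-17)*√7) + (-12 + 4*825) = 2068*(7 + 7*√7/2 + 17*√7) + (-12 + 3300) = 2068*(7 + 41*√7/2) + 3288 = (14476 + 42394*√7) + 3288 = 17764 + 42394*√7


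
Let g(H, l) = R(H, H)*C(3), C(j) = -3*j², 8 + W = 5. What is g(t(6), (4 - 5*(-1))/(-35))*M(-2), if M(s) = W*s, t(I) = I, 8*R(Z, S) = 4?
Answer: -81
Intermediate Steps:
R(Z, S) = ½ (R(Z, S) = (⅛)*4 = ½)
W = -3 (W = -8 + 5 = -3)
M(s) = -3*s
g(H, l) = -27/2 (g(H, l) = (-3*3²)/2 = (-3*9)/2 = (½)*(-27) = -27/2)
g(t(6), (4 - 5*(-1))/(-35))*M(-2) = -(-81)*(-2)/2 = -27/2*6 = -81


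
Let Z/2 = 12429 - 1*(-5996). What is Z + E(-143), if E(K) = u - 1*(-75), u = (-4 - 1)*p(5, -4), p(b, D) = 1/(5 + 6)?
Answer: 406170/11 ≈ 36925.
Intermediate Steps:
p(b, D) = 1/11
u = -5/11 (u = (-4 - 1)*(1/11) = -5*1/11 = -5/11 ≈ -0.45455)
Z = 36850 (Z = 2*(12429 - 1*(-5996)) = 2*(12429 + 5996) = 2*18425 = 36850)
E(K) = 820/11 (E(K) = -5/11 - 1*(-75) = -5/11 + 75 = 820/11)
Z + E(-143) = 36850 + 820/11 = 406170/11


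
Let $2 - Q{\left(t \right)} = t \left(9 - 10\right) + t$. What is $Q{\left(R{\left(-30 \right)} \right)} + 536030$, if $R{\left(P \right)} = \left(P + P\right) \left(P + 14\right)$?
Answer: $536032$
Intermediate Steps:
$R{\left(P \right)} = 2 P \left(14 + P\right)$
$Q{\left(t \right)} = 2$ ($Q{\left(t \right)} = 2 - \left(t \left(9 - 10\right) + t\right) = 2 - \left(t \left(-1\right) + t\right) = 2 - \left(- t + t\right) = 2 - 0 = 2 + 0 = 2$)
$Q{\left(R{\left(-30 \right)} \right)} + 536030 = 2 + 536030 = 536032$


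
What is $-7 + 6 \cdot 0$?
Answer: $-7$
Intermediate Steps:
$-7 + 6 \cdot 0 = -7 + 0 = -7$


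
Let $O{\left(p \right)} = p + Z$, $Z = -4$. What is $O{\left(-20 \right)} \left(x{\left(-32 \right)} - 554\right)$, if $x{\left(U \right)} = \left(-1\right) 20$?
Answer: $13776$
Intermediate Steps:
$O{\left(p \right)} = -4 + p$ ($O{\left(p \right)} = p - 4 = -4 + p$)
$x{\left(U \right)} = -20$
$O{\left(-20 \right)} \left(x{\left(-32 \right)} - 554\right) = \left(-4 - 20\right) \left(-20 - 554\right) = \left(-24\right) \left(-574\right) = 13776$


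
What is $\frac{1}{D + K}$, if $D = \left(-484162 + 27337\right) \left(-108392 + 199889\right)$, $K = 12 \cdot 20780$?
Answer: $- \frac{1}{41797867665} \approx -2.3925 \cdot 10^{-11}$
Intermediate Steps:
$K = 249360$
$D = -41798117025$ ($D = \left(-456825\right) 91497 = -41798117025$)
$\frac{1}{D + K} = \frac{1}{-41798117025 + 249360} = \frac{1}{-41797867665} = - \frac{1}{41797867665}$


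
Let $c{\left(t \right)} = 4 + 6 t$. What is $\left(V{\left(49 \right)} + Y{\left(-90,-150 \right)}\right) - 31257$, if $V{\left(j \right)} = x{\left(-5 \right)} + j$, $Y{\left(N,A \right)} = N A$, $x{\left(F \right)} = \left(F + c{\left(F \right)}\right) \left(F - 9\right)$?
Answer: $-17274$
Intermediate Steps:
$x{\left(F \right)} = \left(-9 + F\right) \left(4 + 7 F\right)$ ($x{\left(F \right)} = \left(F + \left(4 + 6 F\right)\right) \left(F - 9\right) = \left(4 + 7 F\right) \left(-9 + F\right) = \left(-9 + F\right) \left(4 + 7 F\right)$)
$Y{\left(N,A \right)} = A N$
$V{\left(j \right)} = 434 + j$ ($V{\left(j \right)} = \left(-36 - -295 + 7 \left(-5\right)^{2}\right) + j = \left(-36 + 295 + 7 \cdot 25\right) + j = \left(-36 + 295 + 175\right) + j = 434 + j$)
$\left(V{\left(49 \right)} + Y{\left(-90,-150 \right)}\right) - 31257 = \left(\left(434 + 49\right) - -13500\right) - 31257 = \left(483 + 13500\right) - 31257 = 13983 - 31257 = -17274$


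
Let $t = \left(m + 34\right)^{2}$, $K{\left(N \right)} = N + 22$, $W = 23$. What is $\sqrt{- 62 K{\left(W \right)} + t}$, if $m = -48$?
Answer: $i \sqrt{2594} \approx 50.931 i$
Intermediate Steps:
$K{\left(N \right)} = 22 + N$
$t = 196$ ($t = \left(-48 + 34\right)^{2} = \left(-14\right)^{2} = 196$)
$\sqrt{- 62 K{\left(W \right)} + t} = \sqrt{- 62 \left(22 + 23\right) + 196} = \sqrt{\left(-62\right) 45 + 196} = \sqrt{-2790 + 196} = \sqrt{-2594} = i \sqrt{2594}$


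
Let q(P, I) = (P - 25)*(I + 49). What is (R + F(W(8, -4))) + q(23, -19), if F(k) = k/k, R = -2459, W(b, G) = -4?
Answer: -2518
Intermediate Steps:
q(P, I) = (-25 + P)*(49 + I)
F(k) = 1
(R + F(W(8, -4))) + q(23, -19) = (-2459 + 1) + (-1225 - 25*(-19) + 49*23 - 19*23) = -2458 + (-1225 + 475 + 1127 - 437) = -2458 - 60 = -2518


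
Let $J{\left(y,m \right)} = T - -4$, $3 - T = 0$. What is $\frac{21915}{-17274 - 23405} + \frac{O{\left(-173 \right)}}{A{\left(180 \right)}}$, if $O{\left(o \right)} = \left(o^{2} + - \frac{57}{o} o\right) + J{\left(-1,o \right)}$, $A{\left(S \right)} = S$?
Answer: $\frac{1211503141}{7322220} \approx 165.46$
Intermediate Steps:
$T = 3$ ($T = 3 - 0 = 3 + 0 = 3$)
$J{\left(y,m \right)} = 7$ ($J{\left(y,m \right)} = 3 - -4 = 3 + 4 = 7$)
$O{\left(o \right)} = -50 + o^{2}$ ($O{\left(o \right)} = \left(o^{2} + - \frac{57}{o} o\right) + 7 = \left(o^{2} - 57\right) + 7 = \left(-57 + o^{2}\right) + 7 = -50 + o^{2}$)
$\frac{21915}{-17274 - 23405} + \frac{O{\left(-173 \right)}}{A{\left(180 \right)}} = \frac{21915}{-17274 - 23405} + \frac{-50 + \left(-173\right)^{2}}{180} = \frac{21915}{-40679} + \left(-50 + 29929\right) \frac{1}{180} = 21915 \left(- \frac{1}{40679}\right) + 29879 \cdot \frac{1}{180} = - \frac{21915}{40679} + \frac{29879}{180} = \frac{1211503141}{7322220}$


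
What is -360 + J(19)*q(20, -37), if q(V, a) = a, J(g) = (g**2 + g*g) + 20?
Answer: -27814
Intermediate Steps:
J(g) = 20 + 2*g**2 (J(g) = (g**2 + g**2) + 20 = 2*g**2 + 20 = 20 + 2*g**2)
-360 + J(19)*q(20, -37) = -360 + (20 + 2*19**2)*(-37) = -360 + (20 + 2*361)*(-37) = -360 + (20 + 722)*(-37) = -360 + 742*(-37) = -360 - 27454 = -27814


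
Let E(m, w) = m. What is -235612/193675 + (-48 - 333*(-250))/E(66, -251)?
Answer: 2683099493/2130425 ≈ 1259.4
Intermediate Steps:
-235612/193675 + (-48 - 333*(-250))/E(66, -251) = -235612/193675 + (-48 - 333*(-250))/66 = -235612*1/193675 + (-48 + 83250)*(1/66) = -235612/193675 + 83202*(1/66) = -235612/193675 + 13867/11 = 2683099493/2130425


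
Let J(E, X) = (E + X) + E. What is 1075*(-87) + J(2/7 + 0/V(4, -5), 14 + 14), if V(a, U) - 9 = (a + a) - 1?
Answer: -654475/7 ≈ -93496.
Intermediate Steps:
V(a, U) = 8 + 2*a (V(a, U) = 9 + ((a + a) - 1) = 9 + (2*a - 1) = 9 + (-1 + 2*a) = 8 + 2*a)
J(E, X) = X + 2*E
1075*(-87) + J(2/7 + 0/V(4, -5), 14 + 14) = 1075*(-87) + ((14 + 14) + 2*(2/7 + 0/(8 + 2*4))) = -93525 + (28 + 2*(2*(1/7) + 0/(8 + 8))) = -93525 + (28 + 2*(2/7 + 0/16)) = -93525 + (28 + 2*(2/7 + 0*(1/16))) = -93525 + (28 + 2*(2/7 + 0)) = -93525 + (28 + 2*(2/7)) = -93525 + (28 + 4/7) = -93525 + 200/7 = -654475/7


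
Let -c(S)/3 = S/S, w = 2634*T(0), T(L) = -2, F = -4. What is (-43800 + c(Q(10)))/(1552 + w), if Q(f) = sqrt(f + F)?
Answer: 43803/3716 ≈ 11.788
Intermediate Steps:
Q(f) = sqrt(-4 + f) (Q(f) = sqrt(f - 4) = sqrt(-4 + f))
w = -5268 (w = 2634*(-2) = -5268)
c(S) = -3 (c(S) = -3*S/S = -3*1 = -3)
(-43800 + c(Q(10)))/(1552 + w) = (-43800 - 3)/(1552 - 5268) = -43803/(-3716) = -43803*(-1/3716) = 43803/3716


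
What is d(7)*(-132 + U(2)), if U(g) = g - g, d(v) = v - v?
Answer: 0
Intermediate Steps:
d(v) = 0
U(g) = 0
d(7)*(-132 + U(2)) = 0*(-132 + 0) = 0*(-132) = 0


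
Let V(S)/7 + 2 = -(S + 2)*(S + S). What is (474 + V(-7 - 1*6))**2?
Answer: 2377764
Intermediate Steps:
V(S) = -14 - 14*S*(2 + S) (V(S) = -14 + 7*(-(S + 2)*(S + S)) = -14 + 7*(-(2 + S)*2*S) = -14 + 7*(-2*S*(2 + S)) = -14 - 14*S*(2 + S))
(474 + V(-7 - 1*6))**2 = (474 + (-14 - 28*(-7 - 1*6) - 14*(-7 - 1*6)**2))**2 = (474 + (-14 - 28*(-7 - 6) - 14*(-7 - 6)**2))**2 = (474 + (-14 - 28*(-13) - 14*(-13)**2))**2 = (474 + (-14 + 364 - 14*169))**2 = (474 + (-14 + 364 - 2366))**2 = (474 - 2016)**2 = (-1542)**2 = 2377764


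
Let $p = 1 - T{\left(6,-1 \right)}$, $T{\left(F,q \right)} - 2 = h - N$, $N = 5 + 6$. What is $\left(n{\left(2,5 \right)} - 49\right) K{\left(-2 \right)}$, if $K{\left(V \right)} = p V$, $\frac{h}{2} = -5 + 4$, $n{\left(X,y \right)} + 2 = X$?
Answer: $1176$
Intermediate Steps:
$N = 11$
$n{\left(X,y \right)} = -2 + X$
$h = -2$ ($h = 2 \left(-5 + 4\right) = 2 \left(-1\right) = -2$)
$T{\left(F,q \right)} = -11$ ($T{\left(F,q \right)} = 2 - 13 = -11$)
$p = 12$ ($p = 1 - -11 = 1 + 11 = 12$)
$K{\left(V \right)} = 12 V$
$\left(n{\left(2,5 \right)} - 49\right) K{\left(-2 \right)} = \left(\left(-2 + 2\right) - 49\right) 12 \left(-2\right) = \left(0 - 49\right) \left(-24\right) = \left(-49\right) \left(-24\right) = 1176$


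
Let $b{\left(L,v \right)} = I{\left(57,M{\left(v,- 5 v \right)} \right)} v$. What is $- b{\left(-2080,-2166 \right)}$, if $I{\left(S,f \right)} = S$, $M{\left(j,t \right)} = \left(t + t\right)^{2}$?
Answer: $123462$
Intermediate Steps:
$M{\left(j,t \right)} = 4 t^{2}$ ($M{\left(j,t \right)} = \left(2 t\right)^{2} = 4 t^{2}$)
$b{\left(L,v \right)} = 57 v$
$- b{\left(-2080,-2166 \right)} = - 57 \left(-2166\right) = \left(-1\right) \left(-123462\right) = 123462$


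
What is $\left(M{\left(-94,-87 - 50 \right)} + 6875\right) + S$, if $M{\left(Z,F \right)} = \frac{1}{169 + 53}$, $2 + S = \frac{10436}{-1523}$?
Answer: $\frac{2321487269}{338106} \approx 6866.1$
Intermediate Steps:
$S = - \frac{13482}{1523}$ ($S = -2 + \frac{10436}{-1523} = -2 + 10436 \left(- \frac{1}{1523}\right) = -2 - \frac{10436}{1523} = - \frac{13482}{1523} \approx -8.8523$)
$M{\left(Z,F \right)} = \frac{1}{222}$
$\left(M{\left(-94,-87 - 50 \right)} + 6875\right) + S = \left(\frac{1}{222} + 6875\right) - \frac{13482}{1523} = \frac{1526251}{222} - \frac{13482}{1523} = \frac{2321487269}{338106}$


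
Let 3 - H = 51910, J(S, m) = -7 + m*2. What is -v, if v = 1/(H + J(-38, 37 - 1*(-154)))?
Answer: 1/51532 ≈ 1.9405e-5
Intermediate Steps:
J(S, m) = -7 + 2*m
H = -51907 (H = 3 - 1*51910 = 3 - 51910 = -51907)
v = -1/51532 (v = 1/(-51907 + (-7 + 2*(37 - 1*(-154)))) = 1/(-51907 + (-7 + 2*(37 + 154))) = 1/(-51907 + (-7 + 2*191)) = 1/(-51907 + (-7 + 382)) = 1/(-51907 + 375) = 1/(-51532) = -1/51532 ≈ -1.9405e-5)
-v = -1*(-1/51532) = 1/51532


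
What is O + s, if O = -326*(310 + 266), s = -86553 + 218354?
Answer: -55975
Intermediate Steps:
s = 131801
O = -187776 (O = -326*576 = -187776)
O + s = -187776 + 131801 = -55975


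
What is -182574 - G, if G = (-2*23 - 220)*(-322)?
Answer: -268226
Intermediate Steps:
G = 85652 (G = (-46 - 220)*(-322) = -266*(-322) = 85652)
-182574 - G = -182574 - 1*85652 = -182574 - 85652 = -268226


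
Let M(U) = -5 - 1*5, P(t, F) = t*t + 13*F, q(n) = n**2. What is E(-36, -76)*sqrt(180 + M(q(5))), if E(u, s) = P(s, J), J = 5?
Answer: 5841*sqrt(170) ≈ 76157.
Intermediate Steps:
P(t, F) = t**2 + 13*F
E(u, s) = 65 + s**2 (E(u, s) = s**2 + 13*5 = s**2 + 65 = 65 + s**2)
M(U) = -10 (M(U) = -5 - 5 = -10)
E(-36, -76)*sqrt(180 + M(q(5))) = (65 + (-76)**2)*sqrt(180 - 10) = (65 + 5776)*sqrt(170) = 5841*sqrt(170)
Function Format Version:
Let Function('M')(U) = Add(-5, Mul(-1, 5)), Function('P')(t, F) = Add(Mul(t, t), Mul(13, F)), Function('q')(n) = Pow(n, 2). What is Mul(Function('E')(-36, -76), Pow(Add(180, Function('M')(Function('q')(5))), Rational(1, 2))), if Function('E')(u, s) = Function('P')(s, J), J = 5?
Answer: Mul(5841, Pow(170, Rational(1, 2))) ≈ 76157.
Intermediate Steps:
Function('P')(t, F) = Add(Pow(t, 2), Mul(13, F))
Function('E')(u, s) = Add(65, Pow(s, 2)) (Function('E')(u, s) = Add(Pow(s, 2), Mul(13, 5)) = Add(Pow(s, 2), 65) = Add(65, Pow(s, 2)))
Function('M')(U) = -10 (Function('M')(U) = Add(-5, -5) = -10)
Mul(Function('E')(-36, -76), Pow(Add(180, Function('M')(Function('q')(5))), Rational(1, 2))) = Mul(Add(65, Pow(-76, 2)), Pow(Add(180, -10), Rational(1, 2))) = Mul(Add(65, 5776), Pow(170, Rational(1, 2))) = Mul(5841, Pow(170, Rational(1, 2)))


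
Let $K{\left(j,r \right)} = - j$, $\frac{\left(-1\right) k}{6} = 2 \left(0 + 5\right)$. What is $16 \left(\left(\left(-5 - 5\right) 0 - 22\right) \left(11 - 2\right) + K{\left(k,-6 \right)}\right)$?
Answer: $-2208$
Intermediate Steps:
$k = -60$ ($k = - 6 \cdot 2 \left(0 + 5\right) = - 6 \cdot 2 \cdot 5 = \left(-6\right) 10 = -60$)
$16 \left(\left(\left(-5 - 5\right) 0 - 22\right) \left(11 - 2\right) + K{\left(k,-6 \right)}\right) = 16 \left(\left(\left(-5 - 5\right) 0 - 22\right) \left(11 - 2\right) - -60\right) = 16 \left(\left(\left(-10\right) 0 - 22\right) 9 + 60\right) = 16 \left(\left(0 - 22\right) 9 + 60\right) = 16 \left(\left(-22\right) 9 + 60\right) = 16 \left(-198 + 60\right) = 16 \left(-138\right) = -2208$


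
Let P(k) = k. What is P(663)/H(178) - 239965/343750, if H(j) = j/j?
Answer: 4139387/6250 ≈ 662.30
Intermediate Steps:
H(j) = 1
P(663)/H(178) - 239965/343750 = 663/1 - 239965/343750 = 663*1 - 239965*1/343750 = 663 - 4363/6250 = 4139387/6250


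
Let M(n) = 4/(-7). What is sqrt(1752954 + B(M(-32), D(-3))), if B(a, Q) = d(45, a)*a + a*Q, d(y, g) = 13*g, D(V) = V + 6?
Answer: sqrt(85894870)/7 ≈ 1324.0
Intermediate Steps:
M(n) = -4/7 (M(n) = 4*(-1/7) = -4/7)
D(V) = 6 + V
B(a, Q) = 13*a**2 + Q*a (B(a, Q) = (13*a)*a + a*Q = 13*a**2 + Q*a)
sqrt(1752954 + B(M(-32), D(-3))) = sqrt(1752954 - 4*((6 - 3) + 13*(-4/7))/7) = sqrt(1752954 - 4*(3 - 52/7)/7) = sqrt(1752954 - 4/7*(-31/7)) = sqrt(1752954 + 124/49) = sqrt(85894870/49) = sqrt(85894870)/7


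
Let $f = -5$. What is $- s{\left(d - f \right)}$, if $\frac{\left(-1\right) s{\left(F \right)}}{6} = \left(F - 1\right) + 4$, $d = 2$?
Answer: $60$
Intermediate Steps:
$s{\left(F \right)} = -18 - 6 F$ ($s{\left(F \right)} = - 6 \left(\left(F - 1\right) + 4\right) = - 6 \left(\left(-1 + F\right) + 4\right) = - 6 \left(3 + F\right) = -18 - 6 F$)
$- s{\left(d - f \right)} = - (-18 - 6 \left(2 - -5\right)) = - (-18 - 6 \left(2 + 5\right)) = - (-18 - 42) = \left(-1\right) \left(-60\right) = 60$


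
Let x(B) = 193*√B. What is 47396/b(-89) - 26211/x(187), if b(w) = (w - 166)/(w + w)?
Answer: 496264/15 - 26211*√187/36091 ≈ 33074.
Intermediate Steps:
b(w) = (-166 + w)/(2*w) (b(w) = (-166 + w)/((2*w)) = (-166 + w)*(1/(2*w)) = (-166 + w)/(2*w))
47396/b(-89) - 26211/x(187) = 47396/(((½)*(-166 - 89)/(-89))) - 26211*√187/36091 = 47396/(((½)*(-1/89)*(-255))) - 26211*√187/36091 = 47396/(255/178) - 26211*√187/36091 = 47396*(178/255) - 26211*√187/36091 = 496264/15 - 26211*√187/36091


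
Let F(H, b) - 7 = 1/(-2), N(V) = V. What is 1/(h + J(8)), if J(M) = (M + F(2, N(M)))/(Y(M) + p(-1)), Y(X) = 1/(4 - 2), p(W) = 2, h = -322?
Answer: -5/1581 ≈ -0.0031626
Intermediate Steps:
F(H, b) = 13/2 (F(H, b) = 7 + 1/(-2) = 7 - 1/2 = 13/2)
Y(X) = 1/2
J(M) = 13/5 + 2*M/5 (J(M) = (M + 13/2)/(1/2 + 2) = (13/2 + M)/(5/2) = (13/2 + M)*(2/5) = 13/5 + 2*M/5)
1/(h + J(8)) = 1/(-322 + (13/5 + (2/5)*8)) = 1/(-322 + (13/5 + 16/5)) = 1/(-322 + 29/5) = 1/(-1581/5) = -5/1581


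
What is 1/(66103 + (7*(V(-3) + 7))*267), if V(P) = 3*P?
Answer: 1/62365 ≈ 1.6035e-5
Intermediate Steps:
1/(66103 + (7*(V(-3) + 7))*267) = 1/(66103 + (7*(3*(-3) + 7))*267) = 1/(66103 + (7*(-9 + 7))*267) = 1/(66103 + (7*(-2))*267) = 1/(66103 - 14*267) = 1/(66103 - 3738) = 1/62365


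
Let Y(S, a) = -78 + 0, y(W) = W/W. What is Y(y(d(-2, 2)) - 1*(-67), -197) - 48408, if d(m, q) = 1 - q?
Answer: -48486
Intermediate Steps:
y(W) = 1
Y(S, a) = -78
Y(y(d(-2, 2)) - 1*(-67), -197) - 48408 = -78 - 48408 = -48486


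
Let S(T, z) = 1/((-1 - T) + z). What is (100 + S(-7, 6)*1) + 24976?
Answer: 300913/12 ≈ 25076.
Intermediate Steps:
S(T, z) = 1/(-1 + z - T)
(100 + S(-7, 6)*1) + 24976 = (100 + 1/(-1 + 6 - 1*(-7))) + 24976 = (100 + 1/(-1 + 6 + 7)) + 24976 = (100 + 1/12) + 24976 = 1201/12 + 24976 = 300913/12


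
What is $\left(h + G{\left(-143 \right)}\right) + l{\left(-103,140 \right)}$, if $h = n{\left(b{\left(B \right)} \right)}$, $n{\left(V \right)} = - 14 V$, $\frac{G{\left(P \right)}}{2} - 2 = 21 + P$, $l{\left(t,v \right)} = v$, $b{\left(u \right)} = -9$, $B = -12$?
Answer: $26$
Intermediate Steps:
$G{\left(P \right)} = 46 + 2 P$ ($G{\left(P \right)} = 4 + 2 \left(21 + P\right) = 4 + \left(42 + 2 P\right) = 46 + 2 P$)
$h = 126$ ($h = \left(-14\right) \left(-9\right) = 126$)
$\left(h + G{\left(-143 \right)}\right) + l{\left(-103,140 \right)} = \left(126 + \left(46 + 2 \left(-143\right)\right)\right) + 140 = \left(126 + \left(46 - 286\right)\right) + 140 = \left(126 - 240\right) + 140 = -114 + 140 = 26$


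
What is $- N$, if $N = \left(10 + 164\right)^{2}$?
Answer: $-30276$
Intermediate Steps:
$N = 30276$ ($N = 174^{2} = 30276$)
$- N = \left(-1\right) 30276 = -30276$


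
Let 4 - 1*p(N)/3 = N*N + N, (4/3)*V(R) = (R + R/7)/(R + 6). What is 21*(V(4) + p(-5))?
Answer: -5004/5 ≈ -1000.8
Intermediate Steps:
V(R) = 6*R/(7*(6 + R)) (V(R) = 3*((R + R/7)/(R + 6))/4 = 3*((R + R*(⅐))/(6 + R))/4 = 3*((R + R/7)/(6 + R))/4 = 3*((8*R/7)/(6 + R))/4 = 3*(8*R/(7*(6 + R)))/4 = 6*R/(7*(6 + R)))
p(N) = 12 - 3*N - 3*N² (p(N) = 12 - 3*(N*N + N) = 12 - 3*(N² + N) = 12 - 3*(N + N²) = 12 + (-3*N - 3*N²) = 12 - 3*N - 3*N²)
21*(V(4) + p(-5)) = 21*((6/7)*4/(6 + 4) + (12 - 3*(-5) - 3*(-5)²)) = 21*((6/7)*4/10 + (12 + 15 - 3*25)) = 21*((6/7)*4*(⅒) + (12 + 15 - 75)) = 21*(12/35 - 48) = 21*(-1668/35) = -5004/5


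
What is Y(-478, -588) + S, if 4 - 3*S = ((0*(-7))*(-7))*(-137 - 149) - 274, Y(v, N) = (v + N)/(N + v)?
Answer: 281/3 ≈ 93.667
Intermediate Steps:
Y(v, N) = 1 (Y(v, N) = (N + v)/(N + v) = 1)
S = 278/3 (S = 4/3 - (((0*(-7))*(-7))*(-137 - 149) - 274)/3 = 4/3 - ((0*(-7))*(-286) - 274)/3 = 4/3 - (0*(-286) - 274)/3 = 4/3 - (0 - 274)/3 = 4/3 - ⅓*(-274) = 4/3 + 274/3 = 278/3 ≈ 92.667)
Y(-478, -588) + S = 1 + 278/3 = 281/3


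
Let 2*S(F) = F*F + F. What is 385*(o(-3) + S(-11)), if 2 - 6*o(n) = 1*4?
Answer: 63140/3 ≈ 21047.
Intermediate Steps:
S(F) = F/2 + F²/2 (S(F) = (F*F + F)/2 = (F² + F)/2 = (F + F²)/2 = F/2 + F²/2)
o(n) = -⅓ (o(n) = ⅓ - 4/6 = ⅓ - ⅙*4 = ⅓ - ⅔ = -⅓)
385*(o(-3) + S(-11)) = 385*(-⅓ + (½)*(-11)*(1 - 11)) = 385*(-⅓ + (½)*(-11)*(-10)) = 385*(-⅓ + 55) = 385*(164/3) = 63140/3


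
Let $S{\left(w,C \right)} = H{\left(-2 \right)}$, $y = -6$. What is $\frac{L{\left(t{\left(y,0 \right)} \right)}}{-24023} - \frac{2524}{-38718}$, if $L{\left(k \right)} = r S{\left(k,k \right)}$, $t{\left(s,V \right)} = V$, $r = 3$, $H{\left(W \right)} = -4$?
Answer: $\frac{30549334}{465061257} \approx 0.065689$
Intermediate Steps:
$S{\left(w,C \right)} = -4$
$L{\left(k \right)} = -12$ ($L{\left(k \right)} = 3 \left(-4\right) = -12$)
$\frac{L{\left(t{\left(y,0 \right)} \right)}}{-24023} - \frac{2524}{-38718} = - \frac{12}{-24023} - \frac{2524}{-38718} = \left(-12\right) \left(- \frac{1}{24023}\right) - - \frac{1262}{19359} = \frac{12}{24023} + \frac{1262}{19359} = \frac{30549334}{465061257}$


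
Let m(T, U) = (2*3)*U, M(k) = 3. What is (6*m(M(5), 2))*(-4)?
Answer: -288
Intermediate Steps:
m(T, U) = 6*U
(6*m(M(5), 2))*(-4) = (6*(6*2))*(-4) = (6*12)*(-4) = 72*(-4) = -288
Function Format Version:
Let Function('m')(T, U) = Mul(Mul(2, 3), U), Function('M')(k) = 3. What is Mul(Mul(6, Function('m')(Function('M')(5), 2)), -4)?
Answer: -288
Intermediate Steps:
Function('m')(T, U) = Mul(6, U)
Mul(Mul(6, Function('m')(Function('M')(5), 2)), -4) = Mul(Mul(6, Mul(6, 2)), -4) = Mul(Mul(6, 12), -4) = Mul(72, -4) = -288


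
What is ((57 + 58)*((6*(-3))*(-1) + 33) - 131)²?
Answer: 32878756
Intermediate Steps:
((57 + 58)*((6*(-3))*(-1) + 33) - 131)² = (115*(-18*(-1) + 33) - 131)² = (115*(18 + 33) - 131)² = (115*51 - 131)² = (5865 - 131)² = 5734² = 32878756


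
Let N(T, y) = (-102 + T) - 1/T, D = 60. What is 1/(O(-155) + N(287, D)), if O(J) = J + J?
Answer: -287/35876 ≈ -0.0079998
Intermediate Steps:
O(J) = 2*J
N(T, y) = -102 + T - 1/T
1/(O(-155) + N(287, D)) = 1/(2*(-155) + (-102 + 287 - 1/287)) = 1/(-310 + (-102 + 287 - 1*1/287)) = 1/(-310 + (-102 + 287 - 1/287)) = 1/(-310 + 53094/287) = 1/(-35876/287) = -287/35876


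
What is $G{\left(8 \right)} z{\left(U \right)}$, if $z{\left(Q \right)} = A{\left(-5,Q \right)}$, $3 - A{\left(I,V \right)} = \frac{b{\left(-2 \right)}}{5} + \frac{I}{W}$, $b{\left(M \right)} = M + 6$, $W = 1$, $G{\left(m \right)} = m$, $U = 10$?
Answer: $\frac{288}{5} \approx 57.6$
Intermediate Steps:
$b{\left(M \right)} = 6 + M$
$A{\left(I,V \right)} = \frac{11}{5} - I$ ($A{\left(I,V \right)} = 3 - \left(\frac{6 - 2}{5} + \frac{I}{1}\right) = 3 - \left(4 \cdot \frac{1}{5} + I 1\right) = 3 - \left(\frac{4}{5} + I\right) = \frac{11}{5} - I$)
$z{\left(Q \right)} = \frac{36}{5}$ ($z{\left(Q \right)} = \frac{11}{5} - -5 = \frac{11}{5} + 5 = \frac{36}{5}$)
$G{\left(8 \right)} z{\left(U \right)} = 8 \cdot \frac{36}{5} = \frac{288}{5}$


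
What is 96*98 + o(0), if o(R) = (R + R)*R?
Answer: 9408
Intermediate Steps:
o(R) = 2*R² (o(R) = (2*R)*R = 2*R²)
96*98 + o(0) = 96*98 + 2*0² = 9408 + 2*0 = 9408 + 0 = 9408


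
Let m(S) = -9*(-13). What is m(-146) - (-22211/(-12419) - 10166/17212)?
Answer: 952053373/8221378 ≈ 115.80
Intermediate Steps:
m(S) = 117
m(-146) - (-22211/(-12419) - 10166/17212) = 117 - (-22211/(-12419) - 10166/17212) = 117 - (-22211*(-1/12419) - 10166*1/17212) = 117 - (22211/12419 - 391/662) = 117 - 1*9847853/8221378 = 117 - 9847853/8221378 = 952053373/8221378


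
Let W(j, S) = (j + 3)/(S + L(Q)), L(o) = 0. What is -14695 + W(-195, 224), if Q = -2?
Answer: -102871/7 ≈ -14696.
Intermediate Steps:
W(j, S) = (3 + j)/S (W(j, S) = (j + 3)/(S + 0) = (3 + j)/S)
-14695 + W(-195, 224) = -14695 + (3 - 195)/224 = -14695 + (1/224)*(-192) = -14695 - 6/7 = -102871/7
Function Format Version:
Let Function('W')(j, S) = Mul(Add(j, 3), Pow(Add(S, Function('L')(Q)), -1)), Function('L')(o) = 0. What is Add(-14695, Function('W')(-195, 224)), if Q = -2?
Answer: Rational(-102871, 7) ≈ -14696.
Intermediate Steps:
Function('W')(j, S) = Mul(Pow(S, -1), Add(3, j)) (Function('W')(j, S) = Mul(Add(j, 3), Pow(Add(S, 0), -1)) = Mul(Add(3, j), Pow(S, -1)) = Mul(Pow(S, -1), Add(3, j)))
Add(-14695, Function('W')(-195, 224)) = Add(-14695, Mul(Pow(224, -1), Add(3, -195))) = Add(-14695, Mul(Rational(1, 224), -192)) = Add(-14695, Rational(-6, 7)) = Rational(-102871, 7)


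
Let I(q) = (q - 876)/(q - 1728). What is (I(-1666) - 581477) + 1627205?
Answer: 1774601687/1697 ≈ 1.0457e+6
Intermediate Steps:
I(q) = (-876 + q)/(-1728 + q)
(I(-1666) - 581477) + 1627205 = ((-876 - 1666)/(-1728 - 1666) - 581477) + 1627205 = (-2542/(-3394) - 581477) + 1627205 = (-1/3394*(-2542) - 581477) + 1627205 = (1271/1697 - 581477) + 1627205 = -986765198/1697 + 1627205 = 1774601687/1697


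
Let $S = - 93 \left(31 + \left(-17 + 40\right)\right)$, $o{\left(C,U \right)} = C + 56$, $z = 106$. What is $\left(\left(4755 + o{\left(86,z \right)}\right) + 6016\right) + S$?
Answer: $5891$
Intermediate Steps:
$o{\left(C,U \right)} = 56 + C$
$S = -5022$ ($S = - 93 \left(31 + 23\right) = \left(-93\right) 54 = -5022$)
$\left(\left(4755 + o{\left(86,z \right)}\right) + 6016\right) + S = \left(\left(4755 + \left(56 + 86\right)\right) + 6016\right) - 5022 = \left(\left(4755 + 142\right) + 6016\right) - 5022 = \left(4897 + 6016\right) - 5022 = 10913 - 5022 = 5891$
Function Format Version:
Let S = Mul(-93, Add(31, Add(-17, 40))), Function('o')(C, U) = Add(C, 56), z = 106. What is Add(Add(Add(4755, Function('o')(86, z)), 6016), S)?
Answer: 5891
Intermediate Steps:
Function('o')(C, U) = Add(56, C)
S = -5022 (S = Mul(-93, Add(31, 23)) = Mul(-93, 54) = -5022)
Add(Add(Add(4755, Function('o')(86, z)), 6016), S) = Add(Add(Add(4755, Add(56, 86)), 6016), -5022) = Add(Add(Add(4755, 142), 6016), -5022) = Add(Add(4897, 6016), -5022) = Add(10913, -5022) = 5891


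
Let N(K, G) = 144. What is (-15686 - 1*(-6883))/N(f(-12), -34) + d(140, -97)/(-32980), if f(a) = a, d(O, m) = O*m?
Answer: -148643/2448 ≈ -60.720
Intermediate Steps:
(-15686 - 1*(-6883))/N(f(-12), -34) + d(140, -97)/(-32980) = (-15686 - 1*(-6883))/144 + (140*(-97))/(-32980) = (-15686 + 6883)*(1/144) - 13580*(-1/32980) = -8803*1/144 + 7/17 = -8803/144 + 7/17 = -148643/2448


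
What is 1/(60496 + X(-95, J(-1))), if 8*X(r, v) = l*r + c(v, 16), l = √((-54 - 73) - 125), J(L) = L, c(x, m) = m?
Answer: 107552/6506744071 + 380*I*√7/19520232213 ≈ 1.6529e-5 + 5.1505e-8*I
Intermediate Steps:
l = 6*I*√7 (l = √(-127 - 125) = √(-252) = 6*I*√7 ≈ 15.875*I)
X(r, v) = 2 + 3*I*r*√7/4 (X(r, v) = ((6*I*√7)*r + 16)/8 = (6*I*r*√7 + 16)/8 = (16 + 6*I*r*√7)/8 = 2 + 3*I*r*√7/4)
1/(60496 + X(-95, J(-1))) = 1/(60496 + (2 + (¾)*I*(-95)*√7)) = 1/(60496 + (2 - 285*I*√7/4)) = 1/(60498 - 285*I*√7/4)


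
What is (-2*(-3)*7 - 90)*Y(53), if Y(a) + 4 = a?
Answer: -2352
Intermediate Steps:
Y(a) = -4 + a
(-2*(-3)*7 - 90)*Y(53) = (-2*(-3)*7 - 90)*(-4 + 53) = (6*7 - 90)*49 = (42 - 90)*49 = -48*49 = -2352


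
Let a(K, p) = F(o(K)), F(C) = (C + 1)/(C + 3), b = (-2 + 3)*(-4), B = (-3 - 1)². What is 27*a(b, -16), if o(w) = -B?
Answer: 405/13 ≈ 31.154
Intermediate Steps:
B = 16 (B = (-4)² = 16)
o(w) = -16 (o(w) = -1*16 = -16)
b = -4 (b = 1*(-4) = -4)
F(C) = (1 + C)/(3 + C)
a(K, p) = 15/13 (a(K, p) = (1 - 16)/(3 - 16) = -15/(-13) = -1/13*(-15) = 15/13)
27*a(b, -16) = 27*(15/13) = 405/13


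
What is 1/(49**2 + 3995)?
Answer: 1/6396 ≈ 0.00015635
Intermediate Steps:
1/(49**2 + 3995) = 1/(2401 + 3995) = 1/6396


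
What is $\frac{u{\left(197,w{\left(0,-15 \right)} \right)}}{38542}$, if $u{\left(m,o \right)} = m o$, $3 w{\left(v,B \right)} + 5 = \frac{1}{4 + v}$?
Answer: $- \frac{3743}{462504} \approx -0.0080929$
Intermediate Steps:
$w{\left(v,B \right)} = - \frac{5}{3} + \frac{1}{3 \left(4 + v\right)}$
$\frac{u{\left(197,w{\left(0,-15 \right)} \right)}}{38542} = \frac{197 \frac{-19 - 0}{3 \left(4 + 0\right)}}{38542} = 197 \frac{-19 + 0}{3 \cdot 4} \cdot \frac{1}{38542} = 197 \cdot \frac{1}{3} \cdot \frac{1}{4} \left(-19\right) \frac{1}{38542} = 197 \left(- \frac{19}{12}\right) \frac{1}{38542} = \left(- \frac{3743}{12}\right) \frac{1}{38542} = - \frac{3743}{462504}$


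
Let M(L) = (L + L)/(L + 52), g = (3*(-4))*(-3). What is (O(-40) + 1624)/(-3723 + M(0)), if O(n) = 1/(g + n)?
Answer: -2165/4964 ≈ -0.43614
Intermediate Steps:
g = 36 (g = -12*(-3) = 36)
M(L) = 2*L/(52 + L) (M(L) = (2*L)/(52 + L) = 2*L/(52 + L))
O(n) = 1/(36 + n)
(O(-40) + 1624)/(-3723 + M(0)) = (1/(36 - 40) + 1624)/(-3723 + 2*0/(52 + 0)) = (1/(-4) + 1624)/(-3723 + 2*0/52) = (-1/4 + 1624)/(-3723 + 2*0*(1/52)) = 6495/(4*(-3723 + 0)) = (6495/4)/(-3723) = (6495/4)*(-1/3723) = -2165/4964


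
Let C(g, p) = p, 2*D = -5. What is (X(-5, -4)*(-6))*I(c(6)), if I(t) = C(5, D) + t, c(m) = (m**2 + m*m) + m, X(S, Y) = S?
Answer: 2265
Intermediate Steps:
D = -5/2 (D = (1/2)*(-5) = -5/2 ≈ -2.5000)
c(m) = m + 2*m**2 (c(m) = (m**2 + m**2) + m = 2*m**2 + m = m + 2*m**2)
I(t) = -5/2 + t
(X(-5, -4)*(-6))*I(c(6)) = (-5*(-6))*(-5/2 + 6*(1 + 2*6)) = 30*(-5/2 + 6*(1 + 12)) = 30*(-5/2 + 6*13) = 30*(-5/2 + 78) = 30*(151/2) = 2265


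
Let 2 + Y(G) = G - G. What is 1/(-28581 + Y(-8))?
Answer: -1/28583 ≈ -3.4986e-5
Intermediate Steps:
Y(G) = -2 (Y(G) = -2 + (G - G) = -2 + 0 = -2)
1/(-28581 + Y(-8)) = 1/(-28581 - 2) = 1/(-28583) = -1/28583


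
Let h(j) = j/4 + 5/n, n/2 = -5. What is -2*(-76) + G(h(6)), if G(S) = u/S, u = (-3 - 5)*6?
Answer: 104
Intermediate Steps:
n = -10 (n = 2*(-5) = -10)
h(j) = -½ + j/4 (h(j) = j/4 + 5/(-10) = j*(¼) + 5*(-⅒) = j/4 - ½ = -½ + j/4)
u = -48 (u = -8*6 = -48)
G(S) = -48/S
-2*(-76) + G(h(6)) = -2*(-76) - 48/(-½ + (¼)*6) = 152 - 48/(-½ + 3/2) = 152 - 48/1 = 152 - 48*1 = 152 - 48 = 104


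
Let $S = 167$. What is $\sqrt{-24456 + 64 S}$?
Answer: $2 i \sqrt{3442} \approx 117.34 i$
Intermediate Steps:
$\sqrt{-24456 + 64 S} = \sqrt{-24456 + 64 \cdot 167} = \sqrt{-24456 + 10688} = \sqrt{-13768} = 2 i \sqrt{3442}$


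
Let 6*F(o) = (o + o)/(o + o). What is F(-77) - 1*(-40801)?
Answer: 244807/6 ≈ 40801.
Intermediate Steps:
F(o) = ⅙ (F(o) = ((o + o)/(o + o))/6 = ((2*o)/((2*o)))/6 = ((2*o)*(1/(2*o)))/6 = (⅙)*1 = ⅙)
F(-77) - 1*(-40801) = ⅙ - 1*(-40801) = ⅙ + 40801 = 244807/6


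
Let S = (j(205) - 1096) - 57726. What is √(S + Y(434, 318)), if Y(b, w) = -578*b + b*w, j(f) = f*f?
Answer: I*√129637 ≈ 360.05*I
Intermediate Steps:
j(f) = f²
S = -16797 (S = (205² - 1096) - 57726 = (42025 - 1096) - 57726 = 40929 - 57726 = -16797)
√(S + Y(434, 318)) = √(-16797 + 434*(-578 + 318)) = √(-16797 + 434*(-260)) = √(-16797 - 112840) = √(-129637) = I*√129637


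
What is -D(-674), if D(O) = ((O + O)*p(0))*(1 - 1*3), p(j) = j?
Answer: 0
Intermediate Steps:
D(O) = 0 (D(O) = ((O + O)*0)*(1 - 1*3) = ((2*O)*0)*(1 - 3) = 0*(-2) = 0)
-D(-674) = -1*0 = 0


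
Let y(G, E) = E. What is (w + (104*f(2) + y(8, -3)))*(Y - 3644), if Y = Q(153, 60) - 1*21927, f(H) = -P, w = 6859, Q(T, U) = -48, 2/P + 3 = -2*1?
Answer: -883548072/5 ≈ -1.7671e+8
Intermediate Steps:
P = -⅖ (P = 2/(-3 - 2*1) = 2/(-3 - 2) = 2/(-5) = 2*(-⅕) = -⅖ ≈ -0.40000)
f(H) = ⅖ (f(H) = -1*(-⅖) = ⅖)
Y = -21975 (Y = -48 - 1*21927 = -48 - 21927 = -21975)
(w + (104*f(2) + y(8, -3)))*(Y - 3644) = (6859 + (104*(⅖) - 3))*(-21975 - 3644) = (6859 + (208/5 - 3))*(-25619) = (6859 + 193/5)*(-25619) = (34488/5)*(-25619) = -883548072/5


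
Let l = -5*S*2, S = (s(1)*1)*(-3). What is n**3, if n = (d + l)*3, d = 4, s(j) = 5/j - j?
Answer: 51478848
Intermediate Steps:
s(j) = -j + 5/j
S = -12 (S = ((-1*1 + 5/1)*1)*(-3) = ((-1 + 5*1)*1)*(-3) = ((-1 + 5)*1)*(-3) = (4*1)*(-3) = 4*(-3) = -12)
l = 120 (l = -5*(-12)*2 = 60*2 = 120)
n = 372 (n = (4 + 120)*3 = 124*3 = 372)
n**3 = 372**3 = 51478848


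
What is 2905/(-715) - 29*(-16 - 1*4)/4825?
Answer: -544077/137995 ≈ -3.9427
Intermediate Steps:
2905/(-715) - 29*(-16 - 1*4)/4825 = 2905*(-1/715) - 29*(-16 - 4)*(1/4825) = -581/143 - 29*(-20)*(1/4825) = -581/143 + 580*(1/4825) = -581/143 + 116/965 = -544077/137995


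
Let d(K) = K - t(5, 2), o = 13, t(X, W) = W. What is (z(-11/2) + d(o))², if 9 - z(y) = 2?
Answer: 324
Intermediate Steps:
z(y) = 7 (z(y) = 9 - 1*2 = 9 - 2 = 7)
d(K) = -2 + K (d(K) = K - 1*2 = K - 2 = -2 + K)
(z(-11/2) + d(o))² = (7 + (-2 + 13))² = (7 + 11)² = 18² = 324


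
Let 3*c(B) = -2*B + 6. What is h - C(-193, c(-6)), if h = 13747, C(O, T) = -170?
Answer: 13917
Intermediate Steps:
c(B) = 2 - 2*B/3 (c(B) = (-2*B + 6)/3 = (6 - 2*B)/3 = 2 - 2*B/3)
h - C(-193, c(-6)) = 13747 - 1*(-170) = 13747 + 170 = 13917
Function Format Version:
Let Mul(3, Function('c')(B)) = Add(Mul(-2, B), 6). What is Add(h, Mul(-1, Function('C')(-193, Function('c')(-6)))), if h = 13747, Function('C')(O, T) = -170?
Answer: 13917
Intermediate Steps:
Function('c')(B) = Add(2, Mul(Rational(-2, 3), B)) (Function('c')(B) = Mul(Rational(1, 3), Add(Mul(-2, B), 6)) = Mul(Rational(1, 3), Add(6, Mul(-2, B))) = Add(2, Mul(Rational(-2, 3), B)))
Add(h, Mul(-1, Function('C')(-193, Function('c')(-6)))) = Add(13747, Mul(-1, -170)) = Add(13747, 170) = 13917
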